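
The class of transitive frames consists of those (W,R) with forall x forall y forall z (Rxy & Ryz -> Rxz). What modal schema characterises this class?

□s → □□s

This is transitivity; the standard corresponding axiom is 4: □s → □□s.
Suppose □s→□□s is valid. Take Rxy, Ryz and set V(s)={w : Rxw}. Then □s at x, so □□s at x, so □s at y, so s at z, i.e. Rxz.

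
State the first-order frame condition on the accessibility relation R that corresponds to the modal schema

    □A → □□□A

This is a Sahlqvist (Geach-type) schema ◇^0□^1A → □^3◇^0A.
Minimal-valuation argument: fix x; take any y with xR^0y and any z with xR^3z. Set V(A) to the set of worlds R-reachable from y in exactly 1 step. Then □^1A holds at y, so the antecedent holds at x; validity forces ◇^0A at z, giving a w with zR^0w and yR^1w.
First-order correspondent: ∀x ∀z (xR³z → ∃w (xRw ∧ z = w)).

∀x ∀z (xR³z → ∃w (xRw ∧ z = w))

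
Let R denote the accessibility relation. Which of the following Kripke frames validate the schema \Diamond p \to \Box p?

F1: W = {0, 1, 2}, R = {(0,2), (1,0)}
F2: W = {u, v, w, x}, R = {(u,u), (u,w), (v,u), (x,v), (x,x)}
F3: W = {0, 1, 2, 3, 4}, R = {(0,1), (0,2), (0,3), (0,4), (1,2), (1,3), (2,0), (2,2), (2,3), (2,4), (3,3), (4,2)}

This is the axiom for partial functionality; its first-order frame correspondent is \forall x \forall y \forall z (Rxy \wedge Rxz \to y = z).
F1: ✓.
F2: fails — u sees both u and w.
F3: fails — 0 sees both 1 and 2.
Valid on: F1.

F1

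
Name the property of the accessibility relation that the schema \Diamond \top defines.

This is a form of the D axiom.
It corresponds to seriality: \forall x \exists y Rxy.

seriality: \forall x \exists y Rxy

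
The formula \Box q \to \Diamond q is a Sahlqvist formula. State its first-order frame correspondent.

Seriality

This is the D axiom.
Its frame correspondent is seriality — \forall x \exists y Rxy.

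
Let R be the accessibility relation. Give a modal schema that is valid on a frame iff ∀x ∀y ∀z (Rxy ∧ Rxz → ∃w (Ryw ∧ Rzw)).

◇□p → □◇p

The condition is convergence. The .2 schema ◇□p → □◇p defines it.
Suppose ◇□p→□◇p is valid. Take Rxy, Rxz and set V(p)={w : Ryw}. Then □p at y so ◇□p at x, so □◇p at x, so ◇p at z, giving w with Rzw and Ryw.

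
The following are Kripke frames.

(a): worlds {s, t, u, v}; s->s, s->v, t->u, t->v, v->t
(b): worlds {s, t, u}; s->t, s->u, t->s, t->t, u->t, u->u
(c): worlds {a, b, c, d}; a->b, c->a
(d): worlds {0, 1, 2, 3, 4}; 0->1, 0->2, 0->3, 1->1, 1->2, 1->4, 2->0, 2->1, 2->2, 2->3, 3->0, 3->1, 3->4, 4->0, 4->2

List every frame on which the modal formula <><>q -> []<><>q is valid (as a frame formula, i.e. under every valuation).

The schema corresponds to a generalized confluence (Geach) condition: forall x forall y forall z ((x R^2 y & xRz) -> exists w (y = w & z R^2 w)).
(a): fails — sR²s, sRv but no w with s=w and vR²w.
(b): satisfies the condition.
(c): fails — cR²b, cRa but no w with b=w and aR²w.
(d): fails — 1R²4, 1R4 but no w with 4=w and 4R²w.
Valid on: (b).

(b)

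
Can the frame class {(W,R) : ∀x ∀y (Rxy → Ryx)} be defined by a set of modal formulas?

Yes: it is symmetry, defined by the B schema r → □◇r.
Suppose r→□◇r is valid. Take Rxy and set V(r)={x}. Then r at x, so □◇r at x, so ◇r at y, so some z with Ryz has r; z=x, i.e. Ryx.

Definable; r → □◇r defines it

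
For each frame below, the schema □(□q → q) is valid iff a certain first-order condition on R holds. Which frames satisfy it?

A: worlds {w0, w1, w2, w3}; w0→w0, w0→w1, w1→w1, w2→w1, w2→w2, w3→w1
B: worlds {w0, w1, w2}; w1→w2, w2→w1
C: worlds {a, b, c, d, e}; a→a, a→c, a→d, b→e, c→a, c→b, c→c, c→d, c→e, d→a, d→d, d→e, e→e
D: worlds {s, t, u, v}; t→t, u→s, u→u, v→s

The schema corresponds to shift-reflexivity: ∀x ∀y (Rxy → Ryy).
A: holds.
B: fails — Rw1w2 but not Rw2w2.
C: fails — Rcb but not Rbb.
D: fails — Rvs but not Rss.
Valid on: A.

A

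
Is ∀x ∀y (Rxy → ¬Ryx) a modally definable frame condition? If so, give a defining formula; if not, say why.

Any modally definable frame class is closed under surjective bounded morphisms.
The 4-cycle (worlds s,t,u,v with s→t→u→v→s) is asymmetric. Mapping every world to a single reflexive point • is a surjective bounded morphism, and the reflexive point is not asymmetric (R•• but asymmetry requires ¬R••).
So the class is not modally definable.

No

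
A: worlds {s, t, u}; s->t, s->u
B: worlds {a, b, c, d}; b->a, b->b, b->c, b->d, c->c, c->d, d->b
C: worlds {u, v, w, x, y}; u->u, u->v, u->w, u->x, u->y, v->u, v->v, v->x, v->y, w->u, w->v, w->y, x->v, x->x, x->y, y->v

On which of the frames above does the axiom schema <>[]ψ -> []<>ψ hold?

This is the axiom for convergence; its first-order frame correspondent is forall x forall y forall z (Rxy & Rxz -> exists w (Ryw & Rzw)).
A: fails — Rsu and Rsu but u and u have no common successor.
B: fails — Rbc and Rba but c and a have no common successor.
C: satisfies the condition.
Valid on: C.

C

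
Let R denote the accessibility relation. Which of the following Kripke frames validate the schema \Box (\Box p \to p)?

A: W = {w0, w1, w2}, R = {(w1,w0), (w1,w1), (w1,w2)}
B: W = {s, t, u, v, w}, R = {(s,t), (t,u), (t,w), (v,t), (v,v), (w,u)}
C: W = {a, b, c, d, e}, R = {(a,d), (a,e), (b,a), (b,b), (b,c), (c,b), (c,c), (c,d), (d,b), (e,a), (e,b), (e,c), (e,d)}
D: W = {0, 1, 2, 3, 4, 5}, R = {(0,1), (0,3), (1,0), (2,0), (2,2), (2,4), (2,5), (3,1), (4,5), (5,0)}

This is the axiom for shift-reflexivity; its first-order frame correspondent is \forall x \forall y (Rxy \to Ryy).
A: fails — Rw1w2 but not Rw2w2.
B: fails — Rwu but not Ruu.
C: fails — Rcd but not Rdd.
D: fails — R10 but not R00.
Valid on no frame.

none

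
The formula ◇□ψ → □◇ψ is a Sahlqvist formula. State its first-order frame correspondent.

convergence

Suppose ◇□ψ→□◇ψ is valid. Take Rxy, Rxz and set V(ψ)={w : Ryw}. Then □ψ at y so ◇□ψ at x, so □◇ψ at x, so ◇ψ at z, giving w with Rzw and Ryw.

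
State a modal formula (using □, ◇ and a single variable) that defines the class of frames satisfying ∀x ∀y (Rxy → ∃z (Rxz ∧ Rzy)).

□□s → □s

This is density; the standard corresponding axiom is C4: □□s → □s.
Suppose □□s→□s is valid. Take Rxy and set V(s)={w : xR²w}. Then □□s at x, so □s at x, so s at y, i.e. ∃z(Rxz∧Rzy).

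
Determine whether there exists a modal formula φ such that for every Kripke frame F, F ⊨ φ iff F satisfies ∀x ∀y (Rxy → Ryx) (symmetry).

Yes, by r → □◇r

This is a Sahlqvist condition; the B axiom r → □◇r defines it.
Suppose r→□◇r is valid. Take Rxy and set V(r)={x}. Then r at x, so □◇r at x, so ◇r at y, so some z with Ryz has r; z=x, i.e. Ryx.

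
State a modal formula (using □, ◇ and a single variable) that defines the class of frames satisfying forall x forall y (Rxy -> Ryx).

p → □◇p

A defining formula is p → □◇p (the B axiom).
Suppose p→□◇p is valid. Take Rxy and set V(p)={x}. Then p at x, so □◇p at x, so ◇p at y, so some z with Ryz has p; z=x, i.e. Ryx.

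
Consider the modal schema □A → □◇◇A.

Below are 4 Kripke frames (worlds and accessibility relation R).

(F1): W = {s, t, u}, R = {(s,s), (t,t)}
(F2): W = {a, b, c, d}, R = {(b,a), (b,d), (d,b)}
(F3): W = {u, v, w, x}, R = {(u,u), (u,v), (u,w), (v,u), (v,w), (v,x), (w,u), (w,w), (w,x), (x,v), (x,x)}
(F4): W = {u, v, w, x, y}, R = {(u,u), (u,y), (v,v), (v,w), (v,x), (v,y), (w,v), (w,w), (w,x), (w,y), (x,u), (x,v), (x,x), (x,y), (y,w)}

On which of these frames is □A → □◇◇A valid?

Frame correspondent (Sahlqvist): ∀x ∀z (xRz → ∃w (xRw ∧ zR²w)) — i.e. a generalized confluence (Geach) condition.
(F1): satisfies the condition.
(F2): fails — bRa but no w with bRw and aR²w.
(F3): satisfies the condition.
(F4): satisfies the condition.
Valid on: (F1), (F3), (F4).

(F1), (F3), (F4)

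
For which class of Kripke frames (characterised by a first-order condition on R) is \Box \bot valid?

□⊥ is valid iff no world has any successor (otherwise □⊥ fails at any world with one).
The converse is a direct semantic check.
So the correspondent is emptiness of R.

emptiness of R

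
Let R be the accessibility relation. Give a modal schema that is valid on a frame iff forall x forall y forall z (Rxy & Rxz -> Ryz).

◇p → □◇p

The condition is the Euclidean property. The 5 schema ◇p → □◇p defines it.
Suppose ◇p→□◇p is valid. Take Rxy, Rxz and set V(p)={y}. Then ◇p at x, so □◇p at x, so ◇p at z, so some w with Rzw has p; w=y, i.e. Rzy. By symmetry of the argument, Ryz.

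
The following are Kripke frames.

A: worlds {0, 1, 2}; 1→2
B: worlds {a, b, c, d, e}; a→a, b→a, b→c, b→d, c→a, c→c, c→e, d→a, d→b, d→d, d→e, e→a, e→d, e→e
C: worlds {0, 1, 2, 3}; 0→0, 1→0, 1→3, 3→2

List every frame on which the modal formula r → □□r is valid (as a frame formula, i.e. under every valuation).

Frame correspondent (Sahlqvist): ∀x ∀z (xR²z → ∃w (x = w ∧ z = w)) — i.e. a generalized confluence (Geach) condition.
A: holds.
B: fails — bR²a but b ≠ a.
C: fails — 1R²0 but 1 ≠ 0.

A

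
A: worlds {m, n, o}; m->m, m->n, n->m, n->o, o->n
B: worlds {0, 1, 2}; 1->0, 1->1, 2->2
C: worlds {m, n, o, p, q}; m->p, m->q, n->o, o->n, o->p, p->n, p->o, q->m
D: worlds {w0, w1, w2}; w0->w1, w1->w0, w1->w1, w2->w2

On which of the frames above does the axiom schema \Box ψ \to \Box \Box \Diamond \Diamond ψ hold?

This is the axiom for a generalized confluence (Geach) condition; its first-order frame correspondent is \forall x \forall z (x R^2 z \to \exists w (xRw \wedge z R^2 w)).
A: fails — oR²o but no w with oRw and oR²w.
B: fails — 1R²0 but no w with 1Rw and 0R²w.
C: fails — mR²m but no w with mRw and mR²w.
D: holds.
Valid on: D.

D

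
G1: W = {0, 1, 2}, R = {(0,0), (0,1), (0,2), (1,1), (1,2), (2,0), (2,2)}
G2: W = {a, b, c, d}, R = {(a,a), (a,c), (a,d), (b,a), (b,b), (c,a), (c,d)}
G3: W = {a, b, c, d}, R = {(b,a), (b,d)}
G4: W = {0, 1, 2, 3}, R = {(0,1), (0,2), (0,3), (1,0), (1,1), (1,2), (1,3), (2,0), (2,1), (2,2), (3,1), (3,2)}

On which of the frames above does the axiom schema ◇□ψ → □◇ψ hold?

G1, G4

Frame correspondent (Sahlqvist): ∀x ∀y ∀z (Rxy ∧ Rxz → ∃w (Ryw ∧ Rzw)) — i.e. convergence.
G1: satisfies the condition.
G2: fails — Raa and Rad but a and d have no common successor.
G3: fails — Rba and Rba but a and a have no common successor.
G4: satisfies the condition.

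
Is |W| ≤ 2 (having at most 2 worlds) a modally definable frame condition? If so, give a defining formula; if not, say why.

Modal frame validity is preserved under disjoint unions.
Any modal formula valid on each of 3 disjoint one-world frames is valid on their disjoint union (validity is preserved under disjoint unions). Each one-world frame has |W|=1≤2, but the union has |W|=3.
So the class is not modally definable.

Not definable by any modal formula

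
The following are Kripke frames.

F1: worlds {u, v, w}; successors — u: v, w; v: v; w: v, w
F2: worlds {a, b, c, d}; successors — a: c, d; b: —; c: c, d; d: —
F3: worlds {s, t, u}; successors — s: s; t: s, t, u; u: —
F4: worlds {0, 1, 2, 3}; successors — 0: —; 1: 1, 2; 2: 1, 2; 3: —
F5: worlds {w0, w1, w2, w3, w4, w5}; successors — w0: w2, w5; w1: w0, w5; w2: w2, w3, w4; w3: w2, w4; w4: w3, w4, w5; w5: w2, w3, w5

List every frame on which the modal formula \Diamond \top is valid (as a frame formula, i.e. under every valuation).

The schema corresponds to seriality: \forall x \exists y Rxy.
F1: ✓.
F2: fails — world b has no successor.
F3: fails — world u has no successor.
F4: fails — world 0 has no successor.
F5: ✓.

F1, F5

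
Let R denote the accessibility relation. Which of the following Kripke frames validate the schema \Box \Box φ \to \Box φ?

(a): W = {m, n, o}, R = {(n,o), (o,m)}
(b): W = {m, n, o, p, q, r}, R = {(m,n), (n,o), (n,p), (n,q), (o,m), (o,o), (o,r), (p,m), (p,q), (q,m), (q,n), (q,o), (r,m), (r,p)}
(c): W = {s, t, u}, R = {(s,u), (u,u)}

The schema corresponds to density: \forall x \forall y (Rxy \to \exists z (Rxz \wedge Rzy)).
(a): fails — Rno but no z with Rnz and Rzo.
(b): fails — Rrp but no z with Rrz and Rzp.
(c): ✓.
Valid on: (c).

(c)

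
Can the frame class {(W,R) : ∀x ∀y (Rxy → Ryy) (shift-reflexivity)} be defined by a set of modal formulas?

The condition is shift-reflexivity. A defining modal formula is □(□q → q).
Suppose □(□q→q) is valid. Take Rxy and set V(q)={w : Ryw}. Then at y, □q holds; since □(□q→q) at x, □q→q at y, so q at y, i.e. Ryy.

Yes — defined by □(□q → q)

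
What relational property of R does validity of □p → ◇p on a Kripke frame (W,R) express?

Seriality

Suppose □p→◇p is valid. At any x set V(p)=W. Then □p at x, so ◇p at x, so x has a successor.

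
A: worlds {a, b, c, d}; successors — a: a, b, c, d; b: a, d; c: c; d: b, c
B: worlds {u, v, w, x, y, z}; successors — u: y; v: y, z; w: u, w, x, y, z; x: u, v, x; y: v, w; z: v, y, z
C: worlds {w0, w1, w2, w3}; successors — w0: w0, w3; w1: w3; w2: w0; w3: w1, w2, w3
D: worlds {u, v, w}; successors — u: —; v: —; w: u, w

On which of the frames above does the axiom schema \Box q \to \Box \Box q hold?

The schema corresponds to transitivity: \forall x \forall y \forall z (Rxy \wedge Ryz \to Rxz).
A: fails — Rba and Rab but not Rbb.
B: fails — Rvz and Rzv but not Rvv.
C: fails — Rw1w3 and Rw3w1 but not Rw1w1.
D: satisfies the condition.

D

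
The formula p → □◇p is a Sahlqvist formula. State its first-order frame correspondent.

Suppose p→□◇p is valid. Take Rxy and set V(p)={x}. Then p at x, so □◇p at x, so ◇p at y, so some z with Ryz has p; z=x, i.e. Ryx.
Conversely, any frame satisfying ∀x ∀y (Rxy → Ryx) validates the schema.
Frame condition: ∀x ∀y (Rxy → Ryx).

symmetry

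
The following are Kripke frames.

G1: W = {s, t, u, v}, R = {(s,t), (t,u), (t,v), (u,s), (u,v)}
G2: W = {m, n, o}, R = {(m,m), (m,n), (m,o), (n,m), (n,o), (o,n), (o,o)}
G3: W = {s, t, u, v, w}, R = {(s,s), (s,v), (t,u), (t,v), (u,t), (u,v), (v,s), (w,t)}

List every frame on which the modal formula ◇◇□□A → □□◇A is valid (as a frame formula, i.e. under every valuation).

G2, G3

Frame correspondent (Sahlqvist): ∀x ∀y ∀z ((xR²y ∧ xR²z) → ∃w (yR²w ∧ zRw)) — i.e. a generalized confluence (Geach) condition.
G1: fails — sR²u, sR²u but no w with uR²w and uRw.
G2: condition met.
G3: condition met.
Valid on: G2, G3.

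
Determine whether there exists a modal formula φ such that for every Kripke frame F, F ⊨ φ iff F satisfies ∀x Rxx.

The condition is reflexivity. A defining modal formula is □p → p.
Suppose □p→p is valid. At any x set V(p)={w : Rxw}. Then □p holds at x, so p holds at x, i.e. Rxx.

Definable; □p → p defines it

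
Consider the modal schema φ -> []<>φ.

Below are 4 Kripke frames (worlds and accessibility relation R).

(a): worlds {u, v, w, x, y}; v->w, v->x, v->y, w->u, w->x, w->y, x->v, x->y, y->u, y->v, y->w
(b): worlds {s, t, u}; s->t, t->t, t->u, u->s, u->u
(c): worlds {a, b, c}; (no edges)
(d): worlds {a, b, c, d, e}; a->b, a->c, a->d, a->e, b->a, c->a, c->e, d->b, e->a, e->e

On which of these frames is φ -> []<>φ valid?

Frame correspondent (Sahlqvist): forall x forall y (Rxy -> Ryx) — i.e. symmetry.
(a): fails — Rwu but not Ruw.
(b): fails — Rus but not Rsu.
(c): ✓.
(d): fails — Rce but not Rec.
Valid on: (c).

(c)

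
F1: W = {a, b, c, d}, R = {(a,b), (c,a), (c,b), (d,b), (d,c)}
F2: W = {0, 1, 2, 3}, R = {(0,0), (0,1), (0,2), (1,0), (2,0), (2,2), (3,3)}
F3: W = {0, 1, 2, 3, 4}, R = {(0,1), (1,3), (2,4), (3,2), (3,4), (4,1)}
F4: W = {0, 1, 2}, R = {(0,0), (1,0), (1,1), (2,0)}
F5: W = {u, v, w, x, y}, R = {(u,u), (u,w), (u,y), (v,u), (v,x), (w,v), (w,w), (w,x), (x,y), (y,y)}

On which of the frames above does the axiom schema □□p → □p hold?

Frame correspondent (Sahlqvist): ∀x ∀y (Rxy → ∃z (Rxz ∧ Rzy)) — i.e. density.
F1: fails — Rdc but no z with Rdz and Rzc.
F2: holds.
F3: fails — R32 but no z with R3z and Rz2.
F4: holds.
F5: fails — Rvx but no z with Rvz and Rzx.
Valid on: F2, F4.

F2, F4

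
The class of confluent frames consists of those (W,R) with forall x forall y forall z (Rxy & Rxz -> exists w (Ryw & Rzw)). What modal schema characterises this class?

A defining formula is ◇□s → □◇s (the .2 axiom).
Suppose ◇□s→□◇s is valid. Take Rxy, Rxz and set V(s)={w : Ryw}. Then □s at y so ◇□s at x, so □◇s at x, so ◇s at z, giving w with Rzw and Ryw.

◇□s → □◇s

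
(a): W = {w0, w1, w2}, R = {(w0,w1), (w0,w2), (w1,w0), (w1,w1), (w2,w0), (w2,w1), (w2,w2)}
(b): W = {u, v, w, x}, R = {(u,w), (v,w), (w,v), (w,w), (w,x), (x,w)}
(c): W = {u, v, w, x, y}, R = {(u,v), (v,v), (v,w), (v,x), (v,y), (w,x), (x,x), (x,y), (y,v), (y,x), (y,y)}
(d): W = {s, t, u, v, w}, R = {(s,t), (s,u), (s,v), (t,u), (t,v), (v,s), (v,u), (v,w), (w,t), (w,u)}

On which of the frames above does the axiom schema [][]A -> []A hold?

This is the axiom for density; its first-order frame correspondent is forall x forall y (Rxy -> exists z (Rxz & Rzy)).
(a): ✓.
(b): ✓.
(c): ✓.
(d): fails — Rwt but no z with Rwz and Rzt.

(a), (b), (c)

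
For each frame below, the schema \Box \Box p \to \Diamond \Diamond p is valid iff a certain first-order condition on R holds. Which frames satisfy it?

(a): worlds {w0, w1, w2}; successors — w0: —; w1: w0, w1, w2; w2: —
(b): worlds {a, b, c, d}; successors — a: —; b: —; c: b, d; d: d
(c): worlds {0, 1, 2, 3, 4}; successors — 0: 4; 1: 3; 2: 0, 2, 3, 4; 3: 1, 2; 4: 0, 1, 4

The schema corresponds to a generalized confluence (Geach) condition: \forall x \exists w (x R^2 w \wedge x R^2 w).
(a): fails — at w0 but no w with w0R²w and w0R²w.
(b): fails — at a but no w with aR²w and aR²w.
(c): holds.
Valid on: (c).

(c)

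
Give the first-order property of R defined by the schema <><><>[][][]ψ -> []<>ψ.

forall x forall y forall z ((x R^3 y & xRz) -> exists w (y R^3 w & zRw))

This is a Sahlqvist (Geach-type) schema ◇^3□^3ψ → □^1◇^1ψ.
First-order correspondent: forall x forall y forall z ((x R^3 y & xRz) -> exists w (y R^3 w & zRw)).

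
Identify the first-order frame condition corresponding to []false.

□⊥ is valid iff no world has any successor (otherwise □⊥ fails at any world with one).

emptiness of R: forall x forall y ~Rxy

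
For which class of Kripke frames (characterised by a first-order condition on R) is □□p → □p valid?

density: ∀x ∀y (Rxy → ∃z (Rxz ∧ Rzy))

Suppose □□p→□p is valid. Take Rxy and set V(p)={w : xR²w}. Then □□p at x, so □p at x, so p at y, i.e. ∃z(Rxz∧Rzy).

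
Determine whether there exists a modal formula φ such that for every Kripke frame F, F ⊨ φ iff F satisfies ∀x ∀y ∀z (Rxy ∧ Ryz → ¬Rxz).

No — not modally definable

Modal frame validity is preserved under surjective bounded morphisms.
The 3-cycle (worlds s,t,u with s→t→u→s) is intransitive. Mapping every world to a single reflexive point • is a surjective bounded morphism; the reflexive point is not intransitive (R••∧R•• but R••).
So the class is not modally definable.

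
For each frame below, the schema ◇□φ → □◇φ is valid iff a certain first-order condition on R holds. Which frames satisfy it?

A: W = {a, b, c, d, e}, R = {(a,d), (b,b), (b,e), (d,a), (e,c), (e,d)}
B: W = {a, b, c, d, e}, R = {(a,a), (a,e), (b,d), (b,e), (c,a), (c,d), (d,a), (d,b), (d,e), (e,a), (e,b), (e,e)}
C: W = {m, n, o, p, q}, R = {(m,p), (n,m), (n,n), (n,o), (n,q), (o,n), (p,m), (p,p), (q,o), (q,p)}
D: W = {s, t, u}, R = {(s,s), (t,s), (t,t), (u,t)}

B, D

This is the axiom for convergence; its first-order frame correspondent is ∀x ∀y ∀z (Rxy ∧ Rxz → ∃w (Ryw ∧ Rzw)).
A: fails — Rbb and Rbe but b and e have no common successor.
B: condition met.
C: fails — Rnn and Rnm but n and m have no common successor.
D: condition met.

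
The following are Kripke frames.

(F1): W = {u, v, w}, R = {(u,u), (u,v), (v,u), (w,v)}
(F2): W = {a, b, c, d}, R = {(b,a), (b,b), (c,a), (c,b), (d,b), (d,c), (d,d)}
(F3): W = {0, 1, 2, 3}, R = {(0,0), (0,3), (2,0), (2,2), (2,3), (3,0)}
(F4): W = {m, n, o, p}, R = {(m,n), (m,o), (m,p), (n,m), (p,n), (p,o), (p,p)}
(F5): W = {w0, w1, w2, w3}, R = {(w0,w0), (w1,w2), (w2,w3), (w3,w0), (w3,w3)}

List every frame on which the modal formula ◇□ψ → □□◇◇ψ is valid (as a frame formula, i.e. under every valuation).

The schema corresponds to a generalized confluence (Geach) condition: ∀x ∀y ∀z ((xRy ∧ xR²z) → ∃w (yRw ∧ zR²w)).
(F1): ✓.
(F2): fails — bRa, bR²a but no w with aRw and aR²w.
(F3): ✓.
(F4): fails — mRn, mR²n but no w with nRw and nR²w.
(F5): ✓.

(F1), (F3), (F5)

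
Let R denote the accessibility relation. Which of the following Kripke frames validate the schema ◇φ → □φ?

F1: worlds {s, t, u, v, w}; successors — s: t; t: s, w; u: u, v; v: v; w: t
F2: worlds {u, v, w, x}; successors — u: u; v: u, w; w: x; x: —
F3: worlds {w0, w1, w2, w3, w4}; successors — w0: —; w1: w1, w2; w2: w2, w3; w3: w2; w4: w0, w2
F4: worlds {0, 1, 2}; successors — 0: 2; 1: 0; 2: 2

F4

Frame correspondent (Sahlqvist): ∀x ∀y ∀z (Rxy ∧ Rxz → y = z) — i.e. partial functionality.
F1: fails — t sees both s and w.
F2: fails — v sees both u and w.
F3: fails — w1 sees both w1 and w2.
F4: ✓.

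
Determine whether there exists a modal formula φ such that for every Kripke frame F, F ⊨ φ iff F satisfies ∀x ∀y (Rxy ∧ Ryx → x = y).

Any modally definable frame class is closed under surjective bounded morphisms.
The 8-cycle (worlds s,t,u,v,w,x,y,z with s→t→u→v→w→x→y→z→s) is antisymmetric. Sending even-indexed worlds to a and odd-indexed worlds to b is a surjective bounded morphism onto the two-world frame with a↔b, which is not antisymmetric.
So no modal formula (or set of formulas) defines exactly the antisymmetric frames.

Not definable by any modal formula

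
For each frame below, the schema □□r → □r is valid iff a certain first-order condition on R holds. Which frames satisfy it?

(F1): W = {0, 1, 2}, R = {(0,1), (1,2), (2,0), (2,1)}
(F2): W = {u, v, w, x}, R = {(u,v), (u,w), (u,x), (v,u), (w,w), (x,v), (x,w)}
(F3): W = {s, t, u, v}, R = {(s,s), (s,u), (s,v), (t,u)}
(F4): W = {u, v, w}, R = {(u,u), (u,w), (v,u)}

Frame correspondent (Sahlqvist): ∀x ∀y (Rxy → ∃z (Rxz ∧ Rzy)) — i.e. density.
(F1): fails — R12 but no z with R1z and Rz2.
(F2): fails — Rvu but no z with Rvz and Rzu.
(F3): fails — Rtu but no z with Rtz and Rzu.
(F4): satisfies the condition.
Valid on: (F4).

(F4)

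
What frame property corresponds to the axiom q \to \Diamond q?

Replacing q by ¬q and contraposing gives the equivalent schema □q → q.
Suppose □q→q is valid. At any x set V(q)={w : Rxw}. Then □q holds at x, so q holds at x, i.e. Rxx.
The converse is a direct semantic check.
Frame condition: \forall x Rxx.

reflexivity: \forall x Rxx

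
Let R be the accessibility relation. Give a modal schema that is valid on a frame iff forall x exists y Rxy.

This is seriality; the standard corresponding axiom is D: □q → ◇q.
Suppose □q→◇q is valid. At any x set V(q)=W. Then □q at x, so ◇q at x, so x has a successor.

□q → ◇q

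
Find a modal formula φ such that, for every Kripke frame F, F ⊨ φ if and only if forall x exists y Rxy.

□q → ◇q

This is seriality; the standard corresponding axiom is D: □q → ◇q.
Suppose □q→◇q is valid. At any x set V(q)=W. Then □q at x, so ◇q at x, so x has a successor.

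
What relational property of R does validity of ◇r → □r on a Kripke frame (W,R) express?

partial functionality

Suppose ◇r→□r is valid. Take Rxy, Rxz and set V(r)={y}. Then ◇r at x, so □r at x, so r at z, i.e. z=y.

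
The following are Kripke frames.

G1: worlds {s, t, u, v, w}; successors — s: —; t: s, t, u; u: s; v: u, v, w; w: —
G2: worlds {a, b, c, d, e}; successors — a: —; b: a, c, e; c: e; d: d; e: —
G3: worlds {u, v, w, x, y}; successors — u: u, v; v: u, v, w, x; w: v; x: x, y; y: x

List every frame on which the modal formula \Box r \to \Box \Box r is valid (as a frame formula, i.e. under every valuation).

Frame correspondent (Sahlqvist): \forall x \forall y \forall z (Rxy \wedge Ryz \to Rxz) — i.e. transitivity.
G1: fails — Rvu and Rus but not Rvs.
G2: condition met.
G3: fails — Ruv and Rvw but not Ruw.
Valid on: G2.

G2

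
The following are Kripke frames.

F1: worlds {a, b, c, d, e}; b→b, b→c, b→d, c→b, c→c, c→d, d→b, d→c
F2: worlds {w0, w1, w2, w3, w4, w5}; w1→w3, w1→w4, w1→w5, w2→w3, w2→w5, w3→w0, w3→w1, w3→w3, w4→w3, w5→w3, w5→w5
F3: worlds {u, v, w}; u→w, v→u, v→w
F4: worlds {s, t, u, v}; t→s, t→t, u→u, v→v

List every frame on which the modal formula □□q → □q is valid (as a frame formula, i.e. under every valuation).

F1, F4

This is the axiom for density; its first-order frame correspondent is ∀x ∀y (Rxy → ∃z (Rxz ∧ Rzy)).
F1: condition met.
F2: fails — Rw1w4 but no z with Rw1z and Rzw4.
F3: fails — Rvu but no z with Rvz and Rzu.
F4: condition met.
Valid on: F1, F4.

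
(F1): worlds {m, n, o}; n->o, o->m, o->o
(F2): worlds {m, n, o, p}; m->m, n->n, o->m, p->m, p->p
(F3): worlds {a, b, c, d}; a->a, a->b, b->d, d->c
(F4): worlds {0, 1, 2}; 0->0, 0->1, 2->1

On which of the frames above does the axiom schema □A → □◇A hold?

(F2)

Frame correspondent (Sahlqvist): ∀x ∀z (xRz → ∃w (xRw ∧ zRw)) — i.e. a generalized confluence (Geach) condition.
(F1): fails — oRm but no w with oRw and mRw.
(F2): holds.
(F3): fails — aRb but no w with aRw and bRw.
(F4): fails — 0R1 but no w with 0Rw and 1Rw.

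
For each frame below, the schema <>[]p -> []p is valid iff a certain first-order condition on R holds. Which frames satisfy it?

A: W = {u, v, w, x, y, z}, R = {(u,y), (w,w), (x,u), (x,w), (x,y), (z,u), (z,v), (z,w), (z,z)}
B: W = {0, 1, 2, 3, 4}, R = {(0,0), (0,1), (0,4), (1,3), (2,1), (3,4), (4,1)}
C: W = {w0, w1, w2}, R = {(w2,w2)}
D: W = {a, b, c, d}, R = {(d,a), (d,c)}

C

This is the axiom for the Euclidean property; its first-order frame correspondent is forall x forall y forall z (Rxy & Rxz -> Ryz).
A: fails — Ruy and Ruy but not Ryy.
B: fails — R01 and R00 but not R10.
C: condition met.
D: fails — Rda and Rda but not Raa.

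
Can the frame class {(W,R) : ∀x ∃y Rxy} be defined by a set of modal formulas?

Yes, by □q → ◇q

The condition is seriality. A defining modal formula is □q → ◇q.
Suppose □q→◇q is valid. At any x set V(q)=W. Then □q at x, so ◇q at x, so x has a successor.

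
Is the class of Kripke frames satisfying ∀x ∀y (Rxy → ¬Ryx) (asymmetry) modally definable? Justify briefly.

Any modally definable frame class is closed under surjective bounded morphisms.
The 4-cycle (worlds a,b,c,d with a→b→c→d→a) is asymmetric. Mapping every world to a single reflexive point • is a surjective bounded morphism, and the reflexive point is not asymmetric (R•• but asymmetry requires ¬R••).
So no modal formula (or set of formulas) defines exactly the asymmetric frames.

Not definable by any modal formula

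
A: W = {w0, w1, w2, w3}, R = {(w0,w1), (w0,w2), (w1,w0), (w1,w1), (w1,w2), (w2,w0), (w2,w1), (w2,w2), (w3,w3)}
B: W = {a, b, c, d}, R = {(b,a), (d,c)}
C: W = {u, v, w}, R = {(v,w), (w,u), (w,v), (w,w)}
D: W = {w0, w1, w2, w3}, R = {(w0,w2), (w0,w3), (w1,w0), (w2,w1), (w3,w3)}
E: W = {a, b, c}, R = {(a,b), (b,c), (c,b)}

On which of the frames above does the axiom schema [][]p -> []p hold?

This is the axiom for density; its first-order frame correspondent is forall x forall y (Rxy -> exists z (Rxz & Rzy)).
A: holds.
B: fails — Rba but no z with Rbz and Rza.
C: holds.
D: fails — Rw1w0 but no z with Rw1z and Rzw0.
E: fails — Rab but no z with Raz and Rzb.

A, C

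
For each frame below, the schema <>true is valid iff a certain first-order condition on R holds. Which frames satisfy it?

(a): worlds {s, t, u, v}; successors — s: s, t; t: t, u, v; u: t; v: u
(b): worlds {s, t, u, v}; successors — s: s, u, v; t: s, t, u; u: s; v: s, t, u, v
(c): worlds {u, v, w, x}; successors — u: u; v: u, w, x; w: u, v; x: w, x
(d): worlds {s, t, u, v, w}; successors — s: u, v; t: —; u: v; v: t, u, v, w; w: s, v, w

This is the axiom for seriality; its first-order frame correspondent is forall x exists y Rxy.
(a): ✓.
(b): ✓.
(c): ✓.
(d): fails — world t has no successor.
Valid on: (a), (b), (c).

(a), (b), (c)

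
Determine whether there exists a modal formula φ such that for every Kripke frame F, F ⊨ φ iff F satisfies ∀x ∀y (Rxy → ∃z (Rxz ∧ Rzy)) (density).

Yes: it is density, defined by the C4 schema □□p → □p.
Suppose □□p→□p is valid. Take Rxy and set V(p)={w : xR²w}. Then □□p at x, so □p at x, so p at y, i.e. ∃z(Rxz∧Rzy).

Definable; □□p → □p defines it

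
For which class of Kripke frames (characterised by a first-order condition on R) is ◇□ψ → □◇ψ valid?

convergence

Suppose ◇□ψ→□◇ψ is valid. Take Rxy, Rxz and set V(ψ)={w : Ryw}. Then □ψ at y so ◇□ψ at x, so □◇ψ at x, so ◇ψ at z, giving w with Rzw and Ryw.
Conversely, on a frame with convergence the schema holds at every world under every valuation.
Frame condition: ∀x ∀y ∀z (Rxy ∧ Rxz → ∃w (Ryw ∧ Rzw)).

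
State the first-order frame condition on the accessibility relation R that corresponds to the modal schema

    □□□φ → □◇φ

∀x ∀z (xRz → ∃w (xR³w ∧ zRw))

This is a Sahlqvist (Geach-type) schema ◇^0□^3φ → □^1◇^1φ.
Minimal-valuation argument: fix x; take any y with xR^0y and any z with xR^1z. Set V(φ) to the set of worlds R-reachable from y in exactly 3 steps. Then □^3φ holds at y, so the antecedent holds at x; validity forces ◇^1φ at z, giving a w with zR^1w and yR^3w.
First-order correspondent: ∀x ∀z (xRz → ∃w (xR³w ∧ zRw)).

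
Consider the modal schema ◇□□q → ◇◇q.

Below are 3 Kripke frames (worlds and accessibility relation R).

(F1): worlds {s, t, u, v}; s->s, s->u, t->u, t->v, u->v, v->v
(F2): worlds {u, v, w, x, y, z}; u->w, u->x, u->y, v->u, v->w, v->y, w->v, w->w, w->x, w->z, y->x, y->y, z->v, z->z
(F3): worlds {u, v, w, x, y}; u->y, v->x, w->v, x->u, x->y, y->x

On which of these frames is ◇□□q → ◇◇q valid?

(F1)

The schema corresponds to a generalized confluence (Geach) condition: ∀x ∀y (xRy → ∃w (yR²w ∧ xR²w)).
(F1): ✓.
(F2): fails — uRx but no t with xR²t and uR²t.
(F3): fails — uRy but no t with yR²t and uR²t.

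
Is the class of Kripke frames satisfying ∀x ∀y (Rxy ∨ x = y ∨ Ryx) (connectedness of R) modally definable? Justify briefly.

Not definable by any modal formula

Any modally definable frame class is closed under disjoint unions.
Take 3 disjoint single-world reflexive frames: each is trivially connected, but their disjoint union has 3 worlds with no edge between distinct components, so it is not connected.
Hence connectedness of R is not modally definable.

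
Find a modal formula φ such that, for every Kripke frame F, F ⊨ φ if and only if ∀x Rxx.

The condition is reflexivity. The T schema □ψ → ψ defines it.
Suppose □ψ→ψ is valid. At any x set V(ψ)={w : Rxw}. Then □ψ holds at x, so ψ holds at x, i.e. Rxx.

□ψ → ψ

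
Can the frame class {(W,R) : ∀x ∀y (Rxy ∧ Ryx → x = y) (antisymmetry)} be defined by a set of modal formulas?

If a class were modally definable it would be closed under surjective bounded morphisms (Goldblatt–Thomason).
The 4-cycle (worlds s,t,u,v with s→t→u→v→s) is antisymmetric. Sending even-indexed worlds to a and odd-indexed worlds to b is a surjective bounded morphism onto the two-world frame with a↔b, which is not antisymmetric.
So the class is not modally definable.

No — not modally definable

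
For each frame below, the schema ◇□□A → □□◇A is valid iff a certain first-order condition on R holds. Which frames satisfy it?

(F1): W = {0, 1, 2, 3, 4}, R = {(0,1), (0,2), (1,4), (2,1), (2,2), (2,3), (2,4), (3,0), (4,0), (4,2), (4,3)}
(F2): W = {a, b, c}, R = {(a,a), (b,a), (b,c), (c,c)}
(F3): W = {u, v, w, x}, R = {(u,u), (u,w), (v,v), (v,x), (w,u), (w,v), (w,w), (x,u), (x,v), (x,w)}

(F3)

This is the axiom for a generalized confluence (Geach) condition; its first-order frame correspondent is ∀x ∀y ∀z ((xRy ∧ xR²z) → ∃w (yR²w ∧ zRw)).
(F1): fails — 0R1, 0R²1 but no w with 1R²w and 1Rw.
(F2): fails — bRa, bR²c but no w with aR²w and cRw.
(F3): holds.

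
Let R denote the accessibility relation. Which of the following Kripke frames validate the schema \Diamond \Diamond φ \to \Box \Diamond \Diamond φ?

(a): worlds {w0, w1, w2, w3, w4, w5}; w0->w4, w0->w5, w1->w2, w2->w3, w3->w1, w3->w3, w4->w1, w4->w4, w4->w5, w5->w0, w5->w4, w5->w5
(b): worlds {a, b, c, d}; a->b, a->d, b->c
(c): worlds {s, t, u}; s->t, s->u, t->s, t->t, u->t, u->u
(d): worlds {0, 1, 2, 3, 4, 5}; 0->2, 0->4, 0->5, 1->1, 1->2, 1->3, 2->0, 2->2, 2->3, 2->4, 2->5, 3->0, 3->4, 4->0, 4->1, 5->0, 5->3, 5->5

The schema corresponds to a generalized confluence (Geach) condition: \forall x \forall y \forall z ((x R^2 y \wedge xRz) \to \exists w (y = w \wedge z R^2 w)).
(a): fails — w3R²w1, w3Rw1 but no w with w1=w and w1R²w.
(b): fails — aR²c, aRb but no w with c=w and bR²w.
(c): condition met.
(d): fails — 0R²0, 0R4 but no w with 0=w and 4R²w.
Valid on: (c).

(c)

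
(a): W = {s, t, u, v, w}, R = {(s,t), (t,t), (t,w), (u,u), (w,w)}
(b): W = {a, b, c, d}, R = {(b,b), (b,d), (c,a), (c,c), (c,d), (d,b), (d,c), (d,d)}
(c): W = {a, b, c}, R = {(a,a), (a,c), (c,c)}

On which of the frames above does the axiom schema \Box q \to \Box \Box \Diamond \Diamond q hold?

(c)

The schema corresponds to a generalized confluence (Geach) condition: \forall x \forall z (x R^2 z \to \exists w (xRw \wedge z R^2 w)).
(a): fails — sR²w but no w* with sRw* and wR²w*.
(b): fails — cR²a but no w with cRw and aR²w.
(c): condition met.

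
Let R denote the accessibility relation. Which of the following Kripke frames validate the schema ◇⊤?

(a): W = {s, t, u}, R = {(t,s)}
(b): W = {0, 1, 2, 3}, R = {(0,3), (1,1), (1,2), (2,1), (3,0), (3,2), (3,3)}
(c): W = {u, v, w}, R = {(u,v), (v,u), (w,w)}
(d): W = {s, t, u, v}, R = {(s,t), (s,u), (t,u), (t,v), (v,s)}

This is the axiom for seriality; its first-order frame correspondent is ∀x ∃y Rxy.
(a): fails — world s has no successor.
(b): satisfies the condition.
(c): satisfies the condition.
(d): fails — world u has no successor.
Valid on: (b), (c).

(b), (c)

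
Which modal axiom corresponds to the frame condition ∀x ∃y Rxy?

□s → ◇s

The condition is seriality. The D schema □s → ◇s defines it.
Suppose □s→◇s is valid. At any x set V(s)=W. Then □s at x, so ◇s at x, so x has a successor.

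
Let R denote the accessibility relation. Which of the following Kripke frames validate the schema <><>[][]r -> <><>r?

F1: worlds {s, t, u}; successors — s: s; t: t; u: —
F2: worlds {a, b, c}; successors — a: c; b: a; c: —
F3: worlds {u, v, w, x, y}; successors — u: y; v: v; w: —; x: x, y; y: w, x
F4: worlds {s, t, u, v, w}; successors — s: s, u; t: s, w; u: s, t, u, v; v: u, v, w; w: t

Frame correspondent (Sahlqvist): forall x forall y (x R^2 y -> exists w (y R^2 w & x R^2 w)) — i.e. a generalized confluence (Geach) condition.
F1: satisfies the condition.
F2: fails — bR²c but no w with cR²w and bR²w.
F3: fails — uR²w but no t with wR²t and uR²t.
F4: satisfies the condition.

F1, F4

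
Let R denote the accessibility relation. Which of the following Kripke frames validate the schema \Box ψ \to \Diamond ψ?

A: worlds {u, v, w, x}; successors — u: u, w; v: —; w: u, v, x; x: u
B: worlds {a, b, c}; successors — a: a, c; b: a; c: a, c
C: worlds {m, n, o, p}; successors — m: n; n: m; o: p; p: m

Frame correspondent (Sahlqvist): \forall x \exists y Rxy — i.e. seriality.
A: fails — world v has no successor.
B: satisfies the condition.
C: satisfies the condition.

B, C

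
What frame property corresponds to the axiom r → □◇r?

This schema is the B axiom.
Its frame correspondent is symmetry — ∀x ∀y (Rxy → Ryx).

symmetry: ∀x ∀y (Rxy → Ryx)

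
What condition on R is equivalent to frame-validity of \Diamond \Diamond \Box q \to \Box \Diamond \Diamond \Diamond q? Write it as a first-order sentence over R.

This is a Sahlqvist (Geach-type) schema ◇^2□^1q → □^1◇^3q.
Minimal-valuation argument: fix x; take any y with xR^2y and any z with xR^1z. Set V(q) to the set of worlds R-reachable from y in exactly 1 step. Then □^1q holds at y, so the antecedent holds at x; validity forces ◇^3q at z, giving a w with zR^3w and yR^1w.
First-order correspondent: \forall x \forall y \forall z ((x R^2 y \wedge xRz) \to \exists w (yRw \wedge z R^3 w)).

\forall x \forall y \forall z ((x R^2 y \wedge xRz) \to \exists w (yRw \wedge z R^3 w))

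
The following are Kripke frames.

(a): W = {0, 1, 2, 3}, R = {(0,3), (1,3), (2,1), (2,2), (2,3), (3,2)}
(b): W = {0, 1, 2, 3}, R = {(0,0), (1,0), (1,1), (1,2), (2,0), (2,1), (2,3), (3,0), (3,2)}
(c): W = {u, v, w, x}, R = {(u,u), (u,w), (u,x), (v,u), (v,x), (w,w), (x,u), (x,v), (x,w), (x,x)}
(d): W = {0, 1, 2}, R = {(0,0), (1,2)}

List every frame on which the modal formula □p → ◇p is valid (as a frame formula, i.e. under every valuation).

Frame correspondent (Sahlqvist): ∀x ∃y Rxy — i.e. seriality.
(a): condition met.
(b): condition met.
(c): condition met.
(d): fails — world 2 has no successor.

(a), (b), (c)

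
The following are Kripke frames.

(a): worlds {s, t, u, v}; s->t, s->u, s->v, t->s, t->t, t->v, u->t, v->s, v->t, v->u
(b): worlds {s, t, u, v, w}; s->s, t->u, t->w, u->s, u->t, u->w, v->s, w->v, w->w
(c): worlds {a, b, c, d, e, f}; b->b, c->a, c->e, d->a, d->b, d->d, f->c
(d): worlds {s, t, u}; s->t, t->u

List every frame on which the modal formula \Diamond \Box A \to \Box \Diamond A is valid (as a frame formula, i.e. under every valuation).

(a)

Frame correspondent (Sahlqvist): \forall x \forall y \forall z (Rxy \wedge Rxz \to \exists w (Ryw \wedge Rzw)) — i.e. convergence.
(a): satisfies the condition.
(b): fails — Ruw and Rus but w and s have no common successor.
(c): fails — Rce and Rce but e and e have no common successor.
(d): fails — Rtu and Rtu but u and u have no common successor.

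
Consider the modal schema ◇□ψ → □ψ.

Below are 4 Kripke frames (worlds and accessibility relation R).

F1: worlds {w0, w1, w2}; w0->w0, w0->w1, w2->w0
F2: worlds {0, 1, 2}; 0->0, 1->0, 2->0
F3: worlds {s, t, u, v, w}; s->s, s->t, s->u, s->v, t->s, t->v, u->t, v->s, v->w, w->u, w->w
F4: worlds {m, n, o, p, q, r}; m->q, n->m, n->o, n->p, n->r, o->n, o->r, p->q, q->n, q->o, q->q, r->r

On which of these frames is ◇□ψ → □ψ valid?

This is the axiom for a generalized confluence (Geach) condition; its first-order frame correspondent is ∀x ∀y ∀z ((xRy ∧ xRz) → ∃w (yRw ∧ z = w)).
F1: fails — w0Rw1, w0Rw0 but no w with w1Rw and w0=w.
F2: condition met.
F3: fails — sRt, sRt but no w* with tRw* and t=w*.
F4: fails — nRm, nRm but no w with mRw and m=w.
Valid on: F2.

F2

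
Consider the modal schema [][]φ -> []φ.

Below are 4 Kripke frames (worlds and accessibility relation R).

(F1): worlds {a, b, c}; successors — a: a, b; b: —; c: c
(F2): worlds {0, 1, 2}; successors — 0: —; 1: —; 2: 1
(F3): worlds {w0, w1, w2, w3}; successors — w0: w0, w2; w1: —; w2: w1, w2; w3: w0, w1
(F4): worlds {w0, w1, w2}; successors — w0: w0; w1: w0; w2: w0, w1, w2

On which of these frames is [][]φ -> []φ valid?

(F1), (F4)

The schema corresponds to density: forall x forall y (Rxy -> exists z (Rxz & Rzy)).
(F1): ✓.
(F2): fails — R21 but no z with R2z and Rz1.
(F3): fails — Rw3w1 but no z with Rw3z and Rzw1.
(F4): ✓.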